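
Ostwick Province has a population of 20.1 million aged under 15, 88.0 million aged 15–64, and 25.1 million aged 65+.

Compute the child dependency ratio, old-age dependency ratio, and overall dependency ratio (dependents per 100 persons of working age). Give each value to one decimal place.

Youth dependency ratio: 22.8
Old-age dependency ratio: 28.5
Total dependency ratio: 51.4

Youth dependency ratio = 20.1 / 88.0 × 100 = 22.8
Old-age dependency ratio = 25.1 / 88.0 × 100 = 28.5
Total dependency ratio = (20.1 + 25.1) / 88.0 × 100 = 45.2 / 88.0 × 100 = 51.4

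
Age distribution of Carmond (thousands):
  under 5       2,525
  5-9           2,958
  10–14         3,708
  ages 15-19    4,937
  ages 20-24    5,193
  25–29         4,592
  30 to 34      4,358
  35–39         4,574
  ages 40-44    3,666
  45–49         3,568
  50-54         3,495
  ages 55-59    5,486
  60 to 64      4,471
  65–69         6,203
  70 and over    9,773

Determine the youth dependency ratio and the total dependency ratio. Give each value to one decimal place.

0–14: 2,525 + 2,958 + 3,708 = 9,191
15–64: 4,937 + 5,193 + 4,592 + 4,358 + 4,574 + 3,666 + 3,568 + 3,495 + 5,486 + 4,471 = 44,340
65+: 6,203 + 9,773 = 15,976
Youth dependency ratio = 9,191 / 44,340 × 100 = 20.7
Total dependency ratio = (9,191 + 15,976) / 44,340 × 100 = 25,167 / 44,340 × 100 = 56.8

Youth dependency ratio: 20.7
Total dependency ratio: 56.8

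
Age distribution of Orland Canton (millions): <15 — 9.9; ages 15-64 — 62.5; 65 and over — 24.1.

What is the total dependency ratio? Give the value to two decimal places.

Total dependency ratio = (9.9 + 24.1) / 62.5 × 100 = 34.0 / 62.5 × 100 = 54.40

Total dependency ratio: 54.40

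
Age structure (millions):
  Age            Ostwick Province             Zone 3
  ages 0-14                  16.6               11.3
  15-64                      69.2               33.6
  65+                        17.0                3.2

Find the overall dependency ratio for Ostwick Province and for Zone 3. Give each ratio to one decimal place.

Ostwick Province: (16.6 + 17.0) / 69.2 × 100 = 33.6 / 69.2 × 100 = 48.6
Zone 3: (11.3 + 3.2) / 33.6 × 100 = 14.5 / 33.6 × 100 = 43.2

Ostwick Province: 48.6
Zone 3: 43.2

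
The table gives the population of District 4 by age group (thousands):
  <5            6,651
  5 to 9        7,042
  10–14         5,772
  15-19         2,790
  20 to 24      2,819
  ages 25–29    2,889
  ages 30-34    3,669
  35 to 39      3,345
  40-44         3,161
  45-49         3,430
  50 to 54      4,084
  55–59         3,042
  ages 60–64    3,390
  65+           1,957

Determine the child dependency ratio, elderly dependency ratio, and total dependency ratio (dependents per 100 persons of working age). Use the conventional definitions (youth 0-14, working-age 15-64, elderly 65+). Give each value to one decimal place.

0–14: 6,651 + 7,042 + 5,772 = 19,465
15–64: 2,790 + 2,819 + 2,889 + 3,669 + 3,345 + 3,161 + 3,430 + 4,084 + 3,042 + 3,390 = 32,619
65+: 1,957
Youth dependency ratio = 19,465 / 32,619 × 100 = 59.7
Old-age dependency ratio = 1,957 / 32,619 × 100 = 6.0
Total dependency ratio = (19,465 + 1,957) / 32,619 × 100 = 21,422 / 32,619 × 100 = 65.7

Youth dependency ratio: 59.7
Old-age dependency ratio: 6.0
Total dependency ratio: 65.7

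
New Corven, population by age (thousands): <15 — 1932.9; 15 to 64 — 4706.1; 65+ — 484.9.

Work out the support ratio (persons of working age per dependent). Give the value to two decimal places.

Support ratio: 1.95

Support ratio = 4706.1 / (1932.9 + 484.9) = 4706.1 / 2417.8 = 1.95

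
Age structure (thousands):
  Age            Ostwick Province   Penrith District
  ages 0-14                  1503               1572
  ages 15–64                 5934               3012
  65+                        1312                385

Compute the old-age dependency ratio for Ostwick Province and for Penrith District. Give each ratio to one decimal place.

Ostwick Province: 22.1
Penrith District: 12.8

Ostwick Province: 1312 / 5934 × 100 = 22.1
Penrith District: 385 / 3012 × 100 = 12.8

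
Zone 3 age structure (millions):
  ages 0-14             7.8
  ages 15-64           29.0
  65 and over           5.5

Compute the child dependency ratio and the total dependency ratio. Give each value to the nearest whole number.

Youth dependency ratio = 7.8 / 29.0 × 100 = 27
Total dependency ratio = (7.8 + 5.5) / 29.0 × 100 = 13.3 / 29.0 × 100 = 46

Youth dependency ratio: 27
Total dependency ratio: 46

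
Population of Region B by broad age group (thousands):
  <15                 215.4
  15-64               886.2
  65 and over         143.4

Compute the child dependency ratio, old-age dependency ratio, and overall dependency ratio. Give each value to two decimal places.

Youth dependency ratio = 215.4 / 886.2 × 100 = 24.31
Old-age dependency ratio = 143.4 / 886.2 × 100 = 16.18
Total dependency ratio = (215.4 + 143.4) / 886.2 × 100 = 358.8 / 886.2 × 100 = 40.49

Youth dependency ratio: 24.31
Old-age dependency ratio: 16.18
Total dependency ratio: 40.49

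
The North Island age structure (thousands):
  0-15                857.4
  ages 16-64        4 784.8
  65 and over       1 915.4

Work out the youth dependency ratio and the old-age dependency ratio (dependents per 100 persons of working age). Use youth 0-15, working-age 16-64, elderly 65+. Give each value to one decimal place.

Youth dependency ratio: 17.9
Old-age dependency ratio: 40.0

Youth dependency ratio = 857.4 / 4 784.8 × 100 = 17.9
Old-age dependency ratio = 1 915.4 / 4 784.8 × 100 = 40.0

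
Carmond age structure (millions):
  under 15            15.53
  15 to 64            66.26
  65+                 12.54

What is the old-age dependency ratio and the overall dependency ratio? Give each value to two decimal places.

Old-age dependency ratio = 12.54 / 66.26 × 100 = 18.93
Total dependency ratio = (15.53 + 12.54) / 66.26 × 100 = 28.07 / 66.26 × 100 = 42.36

Old-age dependency ratio: 18.93
Total dependency ratio: 42.36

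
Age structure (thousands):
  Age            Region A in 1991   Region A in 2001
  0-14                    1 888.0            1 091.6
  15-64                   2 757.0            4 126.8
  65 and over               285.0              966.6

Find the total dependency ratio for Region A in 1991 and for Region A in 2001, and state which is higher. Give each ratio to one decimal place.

Region A in 1991: 78.8
Region A in 2001: 49.9
Higher: Region A in 1991

Region A in 1991: (1 888.0 + 285.0) / 2 757.0 × 100 = 2 173.0 / 2 757.0 × 100 = 78.8
Region A in 2001: (1 091.6 + 966.6) / 4 126.8 × 100 = 2 058.2 / 4 126.8 × 100 = 49.9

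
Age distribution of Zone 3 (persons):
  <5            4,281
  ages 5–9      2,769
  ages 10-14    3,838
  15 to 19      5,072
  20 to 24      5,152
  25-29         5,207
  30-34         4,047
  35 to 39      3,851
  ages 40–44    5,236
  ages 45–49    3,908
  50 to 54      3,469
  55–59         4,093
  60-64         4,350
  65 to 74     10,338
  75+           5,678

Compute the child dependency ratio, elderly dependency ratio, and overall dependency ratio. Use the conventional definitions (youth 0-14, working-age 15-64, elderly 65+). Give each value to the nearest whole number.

Youth dependency ratio: 25
Old-age dependency ratio: 36
Total dependency ratio: 61

0–14: 4,281 + 2,769 + 3,838 = 10,888
15–64: 5,072 + 5,152 + 5,207 + 4,047 + 3,851 + 5,236 + 3,908 + 3,469 + 4,093 + 4,350 = 44,385
65+: 10,338 + 5,678 = 16,016
Youth dependency ratio = 10,888 / 44,385 × 100 = 25
Old-age dependency ratio = 16,016 / 44,385 × 100 = 36
Total dependency ratio = (10,888 + 16,016) / 44,385 × 100 = 26,904 / 44,385 × 100 = 61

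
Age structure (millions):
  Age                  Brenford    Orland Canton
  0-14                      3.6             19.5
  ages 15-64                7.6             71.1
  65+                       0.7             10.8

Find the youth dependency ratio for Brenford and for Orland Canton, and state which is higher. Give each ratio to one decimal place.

Brenford: 3.6 / 7.6 × 100 = 47.4
Orland Canton: 19.5 / 71.1 × 100 = 27.4

Brenford: 47.4
Orland Canton: 27.4
Higher: Brenford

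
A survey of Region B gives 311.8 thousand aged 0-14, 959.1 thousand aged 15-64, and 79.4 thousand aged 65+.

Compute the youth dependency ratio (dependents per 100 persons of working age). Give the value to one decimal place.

Youth dependency ratio = 311.8 / 959.1 × 100 = 32.5

Youth dependency ratio: 32.5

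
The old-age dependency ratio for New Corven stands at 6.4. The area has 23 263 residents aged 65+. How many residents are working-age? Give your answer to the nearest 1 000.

Working-age: 363 000

Old-age dependency ratio = elderly / working-age × 100
6.4 = 23 263 / W × 100
⇒ 363 000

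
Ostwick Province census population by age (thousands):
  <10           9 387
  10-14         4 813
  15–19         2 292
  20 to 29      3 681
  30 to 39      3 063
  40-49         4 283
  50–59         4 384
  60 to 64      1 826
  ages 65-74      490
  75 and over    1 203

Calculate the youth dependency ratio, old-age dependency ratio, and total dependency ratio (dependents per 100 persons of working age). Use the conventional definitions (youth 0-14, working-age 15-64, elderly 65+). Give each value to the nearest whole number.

0–14: 9 387 + 4 813 = 14 200
15–64: 2 292 + 3 681 + 3 063 + 4 283 + 4 384 + 1 826 = 19 529
65+: 490 + 1 203 = 1 693
Youth dependency ratio = 14 200 / 19 529 × 100 = 73
Old-age dependency ratio = 1 693 / 19 529 × 100 = 9
Total dependency ratio = (14 200 + 1 693) / 19 529 × 100 = 15 893 / 19 529 × 100 = 81

Youth dependency ratio: 73
Old-age dependency ratio: 9
Total dependency ratio: 81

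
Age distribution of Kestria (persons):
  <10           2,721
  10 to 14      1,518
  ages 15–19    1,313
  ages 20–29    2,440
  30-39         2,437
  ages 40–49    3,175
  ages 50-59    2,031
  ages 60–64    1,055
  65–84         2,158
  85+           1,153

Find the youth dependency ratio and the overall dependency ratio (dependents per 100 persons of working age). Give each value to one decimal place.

Youth dependency ratio: 34.0
Total dependency ratio: 60.6

0–14: 2,721 + 1,518 = 4,239
15–64: 1,313 + 2,440 + 2,437 + 3,175 + 2,031 + 1,055 = 12,451
65+: 2,158 + 1,153 = 3,311
Youth dependency ratio = 4,239 / 12,451 × 100 = 34.0
Total dependency ratio = (4,239 + 3,311) / 12,451 × 100 = 7,550 / 12,451 × 100 = 60.6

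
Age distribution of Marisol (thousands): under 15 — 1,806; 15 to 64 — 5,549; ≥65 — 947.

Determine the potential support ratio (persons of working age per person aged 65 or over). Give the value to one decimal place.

Potential support ratio = 5,549 / 947 = 5.9

Potential support ratio: 5.9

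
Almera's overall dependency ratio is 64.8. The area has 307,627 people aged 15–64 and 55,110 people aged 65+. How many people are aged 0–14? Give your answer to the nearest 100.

Aged 0–14: 144,200

Total dependency ratio = (youth + elderly) / working-age × 100
64.8 = (Y + 55,110) / 307,627 × 100
⇒ 144,200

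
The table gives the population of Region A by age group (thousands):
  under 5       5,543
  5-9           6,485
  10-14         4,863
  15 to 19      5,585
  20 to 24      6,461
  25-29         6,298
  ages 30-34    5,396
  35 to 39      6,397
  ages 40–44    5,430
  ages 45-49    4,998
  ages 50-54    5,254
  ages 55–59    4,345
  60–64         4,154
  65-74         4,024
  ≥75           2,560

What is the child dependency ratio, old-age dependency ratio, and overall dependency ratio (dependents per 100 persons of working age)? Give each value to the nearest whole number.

Youth dependency ratio: 31
Old-age dependency ratio: 12
Total dependency ratio: 43

0–14: 5,543 + 6,485 + 4,863 = 16,891
15–64: 5,585 + 6,461 + 6,298 + 5,396 + 6,397 + 5,430 + 4,998 + 5,254 + 4,345 + 4,154 = 54,318
65+: 4,024 + 2,560 = 6,584
Youth dependency ratio = 16,891 / 54,318 × 100 = 31
Old-age dependency ratio = 6,584 / 54,318 × 100 = 12
Total dependency ratio = (16,891 + 6,584) / 54,318 × 100 = 23,475 / 54,318 × 100 = 43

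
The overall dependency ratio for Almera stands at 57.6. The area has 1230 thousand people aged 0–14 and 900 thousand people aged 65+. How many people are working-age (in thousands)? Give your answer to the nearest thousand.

Total dependency ratio = (youth + elderly) / working-age × 100
57.6 = (1230 + 900) / W × 100
⇒ 3698

Working-age: 3698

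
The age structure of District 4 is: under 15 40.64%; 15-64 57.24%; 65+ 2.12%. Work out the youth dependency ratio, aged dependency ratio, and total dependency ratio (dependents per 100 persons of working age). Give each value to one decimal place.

Youth dependency ratio = 40.64 / 57.24 × 100 = 71.0
Old-age dependency ratio = 2.12 / 57.24 × 100 = 3.7
Total dependency ratio = (40.64 + 2.12) / 57.24 × 100 = 42.76 / 57.24 × 100 = 74.7

Youth dependency ratio: 71.0
Old-age dependency ratio: 3.7
Total dependency ratio: 74.7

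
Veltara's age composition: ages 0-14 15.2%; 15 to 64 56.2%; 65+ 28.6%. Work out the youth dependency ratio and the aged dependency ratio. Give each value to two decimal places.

Youth dependency ratio: 27.05
Old-age dependency ratio: 50.89

Youth dependency ratio = 15.2 / 56.2 × 100 = 27.05
Old-age dependency ratio = 28.6 / 56.2 × 100 = 50.89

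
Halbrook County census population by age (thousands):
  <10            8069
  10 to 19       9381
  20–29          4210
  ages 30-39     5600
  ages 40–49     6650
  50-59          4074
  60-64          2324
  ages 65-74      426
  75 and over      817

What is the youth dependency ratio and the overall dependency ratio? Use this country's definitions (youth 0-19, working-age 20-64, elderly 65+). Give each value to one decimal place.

0–19: 8069 + 9381 = 17450
20–64: 4210 + 5600 + 6650 + 4074 + 2324 = 22858
65+: 426 + 817 = 1243
Youth dependency ratio = 17450 / 22858 × 100 = 76.3
Total dependency ratio = (17450 + 1243) / 22858 × 100 = 18693 / 22858 × 100 = 81.8

Youth dependency ratio: 76.3
Total dependency ratio: 81.8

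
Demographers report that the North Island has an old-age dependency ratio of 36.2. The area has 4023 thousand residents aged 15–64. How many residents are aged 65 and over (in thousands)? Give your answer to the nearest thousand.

Old-age dependency ratio = elderly / working-age × 100
36.2 = E / 4023 × 100
⇒ 1456

Aged 65 and over: 1456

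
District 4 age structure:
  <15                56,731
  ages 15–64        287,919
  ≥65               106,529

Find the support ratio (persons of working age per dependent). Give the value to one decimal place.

Support ratio: 1.8

Support ratio = 287,919 / (56,731 + 106,529) = 287,919 / 163,260 = 1.8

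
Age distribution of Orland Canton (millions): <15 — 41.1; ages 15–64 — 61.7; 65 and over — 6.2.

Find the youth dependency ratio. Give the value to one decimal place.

Youth dependency ratio = 41.1 / 61.7 × 100 = 66.6

Youth dependency ratio: 66.6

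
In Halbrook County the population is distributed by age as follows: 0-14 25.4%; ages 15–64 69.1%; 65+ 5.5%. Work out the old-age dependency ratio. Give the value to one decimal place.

Old-age dependency ratio: 8.0

Old-age dependency ratio = 5.5 / 69.1 × 100 = 8.0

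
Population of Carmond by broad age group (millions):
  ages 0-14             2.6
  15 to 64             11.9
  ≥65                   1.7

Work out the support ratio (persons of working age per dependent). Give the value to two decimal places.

Support ratio = 11.9 / (2.6 + 1.7) = 11.9 / 4.3 = 2.77

Support ratio: 2.77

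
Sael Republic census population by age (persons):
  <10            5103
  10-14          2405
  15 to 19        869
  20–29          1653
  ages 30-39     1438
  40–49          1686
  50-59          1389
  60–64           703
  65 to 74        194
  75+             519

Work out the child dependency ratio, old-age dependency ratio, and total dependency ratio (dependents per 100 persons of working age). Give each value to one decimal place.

Youth dependency ratio: 97.0
Old-age dependency ratio: 9.2
Total dependency ratio: 106.2

0–14: 5103 + 2405 = 7508
15–64: 869 + 1653 + 1438 + 1686 + 1389 + 703 = 7738
65+: 194 + 519 = 713
Youth dependency ratio = 7508 / 7738 × 100 = 97.0
Old-age dependency ratio = 713 / 7738 × 100 = 9.2
Total dependency ratio = (7508 + 713) / 7738 × 100 = 8221 / 7738 × 100 = 106.2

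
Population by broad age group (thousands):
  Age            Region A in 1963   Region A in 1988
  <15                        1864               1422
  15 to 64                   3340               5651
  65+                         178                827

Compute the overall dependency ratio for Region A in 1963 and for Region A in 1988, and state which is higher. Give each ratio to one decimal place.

Region A in 1963: 61.1
Region A in 1988: 39.8
Higher: Region A in 1963

Region A in 1963: (1864 + 178) / 3340 × 100 = 2042 / 3340 × 100 = 61.1
Region A in 1988: (1422 + 827) / 5651 × 100 = 2249 / 5651 × 100 = 39.8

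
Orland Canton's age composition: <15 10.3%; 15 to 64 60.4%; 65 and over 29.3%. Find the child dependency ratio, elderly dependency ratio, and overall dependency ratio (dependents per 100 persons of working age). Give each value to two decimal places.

Youth dependency ratio: 17.05
Old-age dependency ratio: 48.51
Total dependency ratio: 65.56

Youth dependency ratio = 10.3 / 60.4 × 100 = 17.05
Old-age dependency ratio = 29.3 / 60.4 × 100 = 48.51
Total dependency ratio = (10.3 + 29.3) / 60.4 × 100 = 39.6 / 60.4 × 100 = 65.56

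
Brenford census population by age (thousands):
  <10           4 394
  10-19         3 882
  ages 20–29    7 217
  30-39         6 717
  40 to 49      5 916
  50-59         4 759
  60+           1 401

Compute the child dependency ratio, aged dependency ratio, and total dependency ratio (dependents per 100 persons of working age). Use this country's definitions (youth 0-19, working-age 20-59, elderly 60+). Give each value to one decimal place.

0–19: 4 394 + 3 882 = 8 276
20–59: 7 217 + 6 717 + 5 916 + 4 759 = 24 609
60+: 1 401
Youth dependency ratio = 8 276 / 24 609 × 100 = 33.6
Old-age dependency ratio = 1 401 / 24 609 × 100 = 5.7
Total dependency ratio = (8 276 + 1 401) / 24 609 × 100 = 9 677 / 24 609 × 100 = 39.3

Youth dependency ratio: 33.6
Old-age dependency ratio: 5.7
Total dependency ratio: 39.3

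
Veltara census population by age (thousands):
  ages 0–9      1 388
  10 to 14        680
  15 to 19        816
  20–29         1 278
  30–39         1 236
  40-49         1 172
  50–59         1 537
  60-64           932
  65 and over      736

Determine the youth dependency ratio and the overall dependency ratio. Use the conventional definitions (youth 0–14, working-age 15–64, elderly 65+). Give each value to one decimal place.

0–14: 1 388 + 680 = 2 068
15–64: 816 + 1 278 + 1 236 + 1 172 + 1 537 + 932 = 6 971
65+: 736
Youth dependency ratio = 2 068 / 6 971 × 100 = 29.7
Total dependency ratio = (2 068 + 736) / 6 971 × 100 = 2 804 / 6 971 × 100 = 40.2

Youth dependency ratio: 29.7
Total dependency ratio: 40.2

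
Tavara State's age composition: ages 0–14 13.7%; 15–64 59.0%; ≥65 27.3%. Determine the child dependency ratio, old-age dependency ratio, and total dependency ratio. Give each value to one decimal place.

Youth dependency ratio: 23.2
Old-age dependency ratio: 46.3
Total dependency ratio: 69.5

Youth dependency ratio = 13.7 / 59.0 × 100 = 23.2
Old-age dependency ratio = 27.3 / 59.0 × 100 = 46.3
Total dependency ratio = (13.7 + 27.3) / 59.0 × 100 = 41.0 / 59.0 × 100 = 69.5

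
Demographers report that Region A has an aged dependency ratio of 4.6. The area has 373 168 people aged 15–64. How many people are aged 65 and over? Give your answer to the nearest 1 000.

Old-age dependency ratio = elderly / working-age × 100
4.6 = E / 373 168 × 100
⇒ 17 000

Aged 65 and over: 17 000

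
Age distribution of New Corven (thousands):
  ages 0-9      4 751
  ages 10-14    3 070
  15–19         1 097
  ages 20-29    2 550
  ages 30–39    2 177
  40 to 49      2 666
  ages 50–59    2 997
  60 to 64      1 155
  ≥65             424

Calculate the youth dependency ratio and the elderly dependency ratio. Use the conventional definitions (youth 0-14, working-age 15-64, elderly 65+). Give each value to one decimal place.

Youth dependency ratio: 61.9
Old-age dependency ratio: 3.4

0–14: 4 751 + 3 070 = 7 821
15–64: 1 097 + 2 550 + 2 177 + 2 666 + 2 997 + 1 155 = 12 642
65+: 424
Youth dependency ratio = 7 821 / 12 642 × 100 = 61.9
Old-age dependency ratio = 424 / 12 642 × 100 = 3.4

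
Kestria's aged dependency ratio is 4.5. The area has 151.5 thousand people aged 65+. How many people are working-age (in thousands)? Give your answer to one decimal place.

Working-age: 3 366.7

Old-age dependency ratio = elderly / working-age × 100
4.5 = 151.5 / W × 100
⇒ 3 366.7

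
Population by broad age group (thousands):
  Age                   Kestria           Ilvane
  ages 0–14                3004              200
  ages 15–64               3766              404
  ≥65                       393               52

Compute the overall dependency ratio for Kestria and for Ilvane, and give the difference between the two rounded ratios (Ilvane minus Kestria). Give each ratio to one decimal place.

Kestria: (3004 + 393) / 3766 × 100 = 3397 / 3766 × 100 = 90.2
Ilvane: (200 + 52) / 404 × 100 = 252 / 404 × 100 = 62.4

Kestria: 90.2
Ilvane: 62.4
Difference: -27.8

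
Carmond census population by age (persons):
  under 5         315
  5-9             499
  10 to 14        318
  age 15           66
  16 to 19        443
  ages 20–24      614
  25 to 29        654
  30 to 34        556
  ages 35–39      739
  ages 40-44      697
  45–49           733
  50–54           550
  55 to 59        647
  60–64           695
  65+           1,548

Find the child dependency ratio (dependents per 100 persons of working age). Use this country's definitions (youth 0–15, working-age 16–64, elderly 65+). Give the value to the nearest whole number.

0–15: 315 + 499 + 318 + 66 = 1,198
16–64: 443 + 614 + 654 + 556 + 739 + 697 + 733 + 550 + 647 + 695 = 6,328
65+: 1,548
Youth dependency ratio = 1,198 / 6,328 × 100 = 19

Youth dependency ratio: 19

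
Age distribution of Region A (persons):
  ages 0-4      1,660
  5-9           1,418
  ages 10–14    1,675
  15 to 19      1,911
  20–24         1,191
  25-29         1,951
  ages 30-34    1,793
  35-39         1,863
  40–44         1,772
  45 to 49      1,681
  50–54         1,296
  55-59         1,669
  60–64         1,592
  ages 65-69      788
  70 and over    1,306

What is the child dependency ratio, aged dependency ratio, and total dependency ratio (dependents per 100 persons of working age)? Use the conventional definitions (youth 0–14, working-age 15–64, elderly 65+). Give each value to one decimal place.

Youth dependency ratio: 28.4
Old-age dependency ratio: 12.5
Total dependency ratio: 41.0

0–14: 1,660 + 1,418 + 1,675 = 4,753
15–64: 1,911 + 1,191 + 1,951 + 1,793 + 1,863 + 1,772 + 1,681 + 1,296 + 1,669 + 1,592 = 16,719
65+: 788 + 1,306 = 2,094
Youth dependency ratio = 4,753 / 16,719 × 100 = 28.4
Old-age dependency ratio = 2,094 / 16,719 × 100 = 12.5
Total dependency ratio = (4,753 + 2,094) / 16,719 × 100 = 6,847 / 16,719 × 100 = 41.0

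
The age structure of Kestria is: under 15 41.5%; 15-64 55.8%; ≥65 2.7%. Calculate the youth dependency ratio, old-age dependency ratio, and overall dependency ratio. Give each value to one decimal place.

Youth dependency ratio: 74.4
Old-age dependency ratio: 4.8
Total dependency ratio: 79.2

Youth dependency ratio = 41.5 / 55.8 × 100 = 74.4
Old-age dependency ratio = 2.7 / 55.8 × 100 = 4.8
Total dependency ratio = (41.5 + 2.7) / 55.8 × 100 = 44.2 / 55.8 × 100 = 79.2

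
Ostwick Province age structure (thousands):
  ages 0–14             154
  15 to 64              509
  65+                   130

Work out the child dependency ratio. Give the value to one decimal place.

Youth dependency ratio = 154 / 509 × 100 = 30.3

Youth dependency ratio: 30.3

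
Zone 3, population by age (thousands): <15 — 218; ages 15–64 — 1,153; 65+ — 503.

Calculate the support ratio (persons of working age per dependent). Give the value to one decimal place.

Support ratio: 1.6

Support ratio = 1,153 / (218 + 503) = 1,153 / 721 = 1.6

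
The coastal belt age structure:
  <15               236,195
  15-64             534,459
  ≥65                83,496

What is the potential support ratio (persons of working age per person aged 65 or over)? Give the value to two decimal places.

Potential support ratio: 6.40

Potential support ratio = 534,459 / 83,496 = 6.40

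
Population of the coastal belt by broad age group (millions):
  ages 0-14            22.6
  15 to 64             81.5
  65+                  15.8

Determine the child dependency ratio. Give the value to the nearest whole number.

Youth dependency ratio = 22.6 / 81.5 × 100 = 28

Youth dependency ratio: 28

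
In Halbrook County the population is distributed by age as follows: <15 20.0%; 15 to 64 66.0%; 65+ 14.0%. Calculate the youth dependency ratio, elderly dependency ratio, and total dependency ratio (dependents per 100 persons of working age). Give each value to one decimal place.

Youth dependency ratio: 30.3
Old-age dependency ratio: 21.2
Total dependency ratio: 51.5

Youth dependency ratio = 20.0 / 66.0 × 100 = 30.3
Old-age dependency ratio = 14.0 / 66.0 × 100 = 21.2
Total dependency ratio = (20.0 + 14.0) / 66.0 × 100 = 34.0 / 66.0 × 100 = 51.5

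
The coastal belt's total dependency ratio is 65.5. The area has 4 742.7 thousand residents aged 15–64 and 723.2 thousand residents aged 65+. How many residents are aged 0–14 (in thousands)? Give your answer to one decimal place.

Aged 0–14: 2 383.3

Total dependency ratio = (youth + elderly) / working-age × 100
65.5 = (Y + 723.2) / 4 742.7 × 100
⇒ 2 383.3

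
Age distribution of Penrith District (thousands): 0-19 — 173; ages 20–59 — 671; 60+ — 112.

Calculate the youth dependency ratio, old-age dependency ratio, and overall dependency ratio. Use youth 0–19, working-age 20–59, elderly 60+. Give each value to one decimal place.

Youth dependency ratio: 25.8
Old-age dependency ratio: 16.7
Total dependency ratio: 42.5

Youth dependency ratio = 173 / 671 × 100 = 25.8
Old-age dependency ratio = 112 / 671 × 100 = 16.7
Total dependency ratio = (173 + 112) / 671 × 100 = 285 / 671 × 100 = 42.5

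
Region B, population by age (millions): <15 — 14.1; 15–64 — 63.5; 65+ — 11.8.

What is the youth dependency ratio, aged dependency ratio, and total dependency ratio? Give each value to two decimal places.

Youth dependency ratio = 14.1 / 63.5 × 100 = 22.20
Old-age dependency ratio = 11.8 / 63.5 × 100 = 18.58
Total dependency ratio = (14.1 + 11.8) / 63.5 × 100 = 25.9 / 63.5 × 100 = 40.79

Youth dependency ratio: 22.20
Old-age dependency ratio: 18.58
Total dependency ratio: 40.79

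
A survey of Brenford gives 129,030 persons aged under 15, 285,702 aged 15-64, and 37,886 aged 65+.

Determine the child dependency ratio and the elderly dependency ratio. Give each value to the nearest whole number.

Youth dependency ratio = 129,030 / 285,702 × 100 = 45
Old-age dependency ratio = 37,886 / 285,702 × 100 = 13

Youth dependency ratio: 45
Old-age dependency ratio: 13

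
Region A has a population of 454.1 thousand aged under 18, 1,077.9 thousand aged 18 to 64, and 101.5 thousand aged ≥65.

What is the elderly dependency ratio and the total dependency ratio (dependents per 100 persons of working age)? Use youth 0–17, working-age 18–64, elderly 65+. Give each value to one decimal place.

Old-age dependency ratio: 9.4
Total dependency ratio: 51.5

Old-age dependency ratio = 101.5 / 1,077.9 × 100 = 9.4
Total dependency ratio = (454.1 + 101.5) / 1,077.9 × 100 = 555.6 / 1,077.9 × 100 = 51.5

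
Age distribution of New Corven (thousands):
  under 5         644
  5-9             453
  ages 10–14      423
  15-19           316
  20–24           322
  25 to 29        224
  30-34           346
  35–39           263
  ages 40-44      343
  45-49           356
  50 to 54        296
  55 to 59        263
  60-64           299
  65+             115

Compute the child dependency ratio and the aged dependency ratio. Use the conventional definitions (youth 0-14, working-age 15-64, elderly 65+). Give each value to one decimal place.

0–14: 644 + 453 + 423 = 1520
15–64: 316 + 322 + 224 + 346 + 263 + 343 + 356 + 296 + 263 + 299 = 3028
65+: 115
Youth dependency ratio = 1520 / 3028 × 100 = 50.2
Old-age dependency ratio = 115 / 3028 × 100 = 3.8

Youth dependency ratio: 50.2
Old-age dependency ratio: 3.8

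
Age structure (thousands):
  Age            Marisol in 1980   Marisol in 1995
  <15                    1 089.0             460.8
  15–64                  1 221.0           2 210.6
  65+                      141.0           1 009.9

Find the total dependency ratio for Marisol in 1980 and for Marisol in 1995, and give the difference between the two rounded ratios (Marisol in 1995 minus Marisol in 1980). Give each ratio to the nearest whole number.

Marisol in 1980: 101
Marisol in 1995: 67
Difference: -34

Marisol in 1980: (1 089.0 + 141.0) / 1 221.0 × 100 = 1 230.0 / 1 221.0 × 100 = 101
Marisol in 1995: (460.8 + 1 009.9) / 2 210.6 × 100 = 1 470.7 / 2 210.6 × 100 = 67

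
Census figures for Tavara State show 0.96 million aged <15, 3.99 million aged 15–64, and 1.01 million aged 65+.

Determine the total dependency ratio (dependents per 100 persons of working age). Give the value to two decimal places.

Total dependency ratio: 49.37

Total dependency ratio = (0.96 + 1.01) / 3.99 × 100 = 1.97 / 3.99 × 100 = 49.37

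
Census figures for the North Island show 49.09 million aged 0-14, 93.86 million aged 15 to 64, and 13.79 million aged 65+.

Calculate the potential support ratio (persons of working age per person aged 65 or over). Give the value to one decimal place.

Potential support ratio = 93.86 / 13.79 = 6.8

Potential support ratio: 6.8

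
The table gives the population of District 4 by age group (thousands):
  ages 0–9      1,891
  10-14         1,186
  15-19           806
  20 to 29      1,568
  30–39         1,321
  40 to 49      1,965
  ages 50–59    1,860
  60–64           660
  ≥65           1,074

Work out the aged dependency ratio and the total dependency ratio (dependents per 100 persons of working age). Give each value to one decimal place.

0–14: 1,891 + 1,186 = 3,077
15–64: 806 + 1,568 + 1,321 + 1,965 + 1,860 + 660 = 8,180
65+: 1,074
Old-age dependency ratio = 1,074 / 8,180 × 100 = 13.1
Total dependency ratio = (3,077 + 1,074) / 8,180 × 100 = 4,151 / 8,180 × 100 = 50.7

Old-age dependency ratio: 13.1
Total dependency ratio: 50.7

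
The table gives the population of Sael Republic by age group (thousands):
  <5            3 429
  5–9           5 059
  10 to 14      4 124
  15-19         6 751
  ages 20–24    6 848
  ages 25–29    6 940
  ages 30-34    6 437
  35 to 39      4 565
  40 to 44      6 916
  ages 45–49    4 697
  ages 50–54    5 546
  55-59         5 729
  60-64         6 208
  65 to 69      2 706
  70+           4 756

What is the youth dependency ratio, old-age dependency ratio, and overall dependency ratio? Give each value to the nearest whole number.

0–14: 3 429 + 5 059 + 4 124 = 12 612
15–64: 6 751 + 6 848 + 6 940 + 6 437 + 4 565 + 6 916 + 4 697 + 5 546 + 5 729 + 6 208 = 60 637
65+: 2 706 + 4 756 = 7 462
Youth dependency ratio = 12 612 / 60 637 × 100 = 21
Old-age dependency ratio = 7 462 / 60 637 × 100 = 12
Total dependency ratio = (12 612 + 7 462) / 60 637 × 100 = 20 074 / 60 637 × 100 = 33

Youth dependency ratio: 21
Old-age dependency ratio: 12
Total dependency ratio: 33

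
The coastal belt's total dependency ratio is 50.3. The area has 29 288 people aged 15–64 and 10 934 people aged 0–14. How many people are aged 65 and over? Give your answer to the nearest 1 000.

Total dependency ratio = (youth + elderly) / working-age × 100
50.3 = (10 934 + E) / 29 288 × 100
⇒ 4 000

Aged 65 and over: 4 000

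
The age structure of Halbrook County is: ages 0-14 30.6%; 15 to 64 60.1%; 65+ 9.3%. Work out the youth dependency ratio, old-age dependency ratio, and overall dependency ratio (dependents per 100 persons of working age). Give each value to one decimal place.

Youth dependency ratio = 30.6 / 60.1 × 100 = 50.9
Old-age dependency ratio = 9.3 / 60.1 × 100 = 15.5
Total dependency ratio = (30.6 + 9.3) / 60.1 × 100 = 39.9 / 60.1 × 100 = 66.4

Youth dependency ratio: 50.9
Old-age dependency ratio: 15.5
Total dependency ratio: 66.4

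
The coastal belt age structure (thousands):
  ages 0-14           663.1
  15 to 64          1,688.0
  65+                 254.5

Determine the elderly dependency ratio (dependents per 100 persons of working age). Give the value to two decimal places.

Old-age dependency ratio = 254.5 / 1,688.0 × 100 = 15.08

Old-age dependency ratio: 15.08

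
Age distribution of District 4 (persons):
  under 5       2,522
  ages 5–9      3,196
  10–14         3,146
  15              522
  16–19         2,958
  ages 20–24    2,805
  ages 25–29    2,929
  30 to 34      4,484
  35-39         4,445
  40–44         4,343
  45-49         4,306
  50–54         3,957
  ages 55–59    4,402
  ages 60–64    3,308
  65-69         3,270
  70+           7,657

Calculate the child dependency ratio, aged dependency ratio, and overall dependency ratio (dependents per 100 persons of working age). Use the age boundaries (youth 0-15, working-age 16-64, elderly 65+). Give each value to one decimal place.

0–15: 2,522 + 3,196 + 3,146 + 522 = 9,386
16–64: 2,958 + 2,805 + 2,929 + 4,484 + 4,445 + 4,343 + 4,306 + 3,957 + 4,402 + 3,308 = 37,937
65+: 3,270 + 7,657 = 10,927
Youth dependency ratio = 9,386 / 37,937 × 100 = 24.7
Old-age dependency ratio = 10,927 / 37,937 × 100 = 28.8
Total dependency ratio = (9,386 + 10,927) / 37,937 × 100 = 20,313 / 37,937 × 100 = 53.5

Youth dependency ratio: 24.7
Old-age dependency ratio: 28.8
Total dependency ratio: 53.5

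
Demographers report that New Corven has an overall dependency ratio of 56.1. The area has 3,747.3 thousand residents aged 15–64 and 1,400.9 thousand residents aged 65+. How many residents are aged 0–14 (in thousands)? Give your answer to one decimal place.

Total dependency ratio = (youth + elderly) / working-age × 100
56.1 = (Y + 1,400.9) / 3,747.3 × 100
⇒ 701.3

Aged 0–14: 701.3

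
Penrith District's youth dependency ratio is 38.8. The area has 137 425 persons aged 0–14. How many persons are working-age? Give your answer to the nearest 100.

Youth dependency ratio = youth / working-age × 100
38.8 = 137 425 / W × 100
⇒ 354 200

Working-age: 354 200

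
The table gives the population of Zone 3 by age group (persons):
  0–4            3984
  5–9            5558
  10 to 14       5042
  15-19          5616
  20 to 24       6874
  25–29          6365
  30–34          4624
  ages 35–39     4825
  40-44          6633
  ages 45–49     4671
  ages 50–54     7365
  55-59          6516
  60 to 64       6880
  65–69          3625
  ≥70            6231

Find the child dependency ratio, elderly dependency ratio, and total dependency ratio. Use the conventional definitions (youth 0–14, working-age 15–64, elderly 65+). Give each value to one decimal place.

0–14: 3984 + 5558 + 5042 = 14584
15–64: 5616 + 6874 + 6365 + 4624 + 4825 + 6633 + 4671 + 7365 + 6516 + 6880 = 60369
65+: 3625 + 6231 = 9856
Youth dependency ratio = 14584 / 60369 × 100 = 24.2
Old-age dependency ratio = 9856 / 60369 × 100 = 16.3
Total dependency ratio = (14584 + 9856) / 60369 × 100 = 24440 / 60369 × 100 = 40.5

Youth dependency ratio: 24.2
Old-age dependency ratio: 16.3
Total dependency ratio: 40.5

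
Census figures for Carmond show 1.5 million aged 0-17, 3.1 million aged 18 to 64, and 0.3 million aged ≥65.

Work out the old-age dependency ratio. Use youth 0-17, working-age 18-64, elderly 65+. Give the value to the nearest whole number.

Old-age dependency ratio = 0.3 / 3.1 × 100 = 10

Old-age dependency ratio: 10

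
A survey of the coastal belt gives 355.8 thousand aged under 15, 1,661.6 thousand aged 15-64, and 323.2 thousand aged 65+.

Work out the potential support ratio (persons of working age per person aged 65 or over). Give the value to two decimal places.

Potential support ratio: 5.14

Potential support ratio = 1,661.6 / 323.2 = 5.14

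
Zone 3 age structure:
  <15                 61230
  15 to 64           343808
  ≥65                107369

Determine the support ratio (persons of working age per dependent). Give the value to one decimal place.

Support ratio: 2.0

Support ratio = 343808 / (61230 + 107369) = 343808 / 168599 = 2.0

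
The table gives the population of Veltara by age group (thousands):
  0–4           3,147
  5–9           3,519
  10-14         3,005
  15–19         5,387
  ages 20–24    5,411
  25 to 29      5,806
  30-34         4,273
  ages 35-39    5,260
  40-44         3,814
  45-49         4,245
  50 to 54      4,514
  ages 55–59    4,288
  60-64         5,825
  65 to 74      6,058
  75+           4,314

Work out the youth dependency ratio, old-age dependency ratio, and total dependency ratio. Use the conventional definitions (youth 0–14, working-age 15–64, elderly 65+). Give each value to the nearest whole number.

0–14: 3,147 + 3,519 + 3,005 = 9,671
15–64: 5,387 + 5,411 + 5,806 + 4,273 + 5,260 + 3,814 + 4,245 + 4,514 + 4,288 + 5,825 = 48,823
65+: 6,058 + 4,314 = 10,372
Youth dependency ratio = 9,671 / 48,823 × 100 = 20
Old-age dependency ratio = 10,372 / 48,823 × 100 = 21
Total dependency ratio = (9,671 + 10,372) / 48,823 × 100 = 20,043 / 48,823 × 100 = 41

Youth dependency ratio: 20
Old-age dependency ratio: 21
Total dependency ratio: 41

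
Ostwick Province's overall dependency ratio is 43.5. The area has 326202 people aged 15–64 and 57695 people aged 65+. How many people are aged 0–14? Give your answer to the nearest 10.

Total dependency ratio = (youth + elderly) / working-age × 100
43.5 = (Y + 57695) / 326202 × 100
⇒ 84200

Aged 0–14: 84200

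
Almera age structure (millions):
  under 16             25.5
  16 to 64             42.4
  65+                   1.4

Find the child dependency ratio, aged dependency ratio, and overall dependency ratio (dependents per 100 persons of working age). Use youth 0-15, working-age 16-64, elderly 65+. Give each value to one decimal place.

Youth dependency ratio: 60.1
Old-age dependency ratio: 3.3
Total dependency ratio: 63.4

Youth dependency ratio = 25.5 / 42.4 × 100 = 60.1
Old-age dependency ratio = 1.4 / 42.4 × 100 = 3.3
Total dependency ratio = (25.5 + 1.4) / 42.4 × 100 = 26.9 / 42.4 × 100 = 63.4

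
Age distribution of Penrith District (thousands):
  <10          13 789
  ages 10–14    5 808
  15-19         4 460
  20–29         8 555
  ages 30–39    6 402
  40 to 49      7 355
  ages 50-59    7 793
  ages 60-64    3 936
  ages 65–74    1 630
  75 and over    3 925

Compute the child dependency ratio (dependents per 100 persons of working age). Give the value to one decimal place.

0–14: 13 789 + 5 808 = 19 597
15–64: 4 460 + 8 555 + 6 402 + 7 355 + 7 793 + 3 936 = 38 501
65+: 1 630 + 3 925 = 5 555
Youth dependency ratio = 19 597 / 38 501 × 100 = 50.9

Youth dependency ratio: 50.9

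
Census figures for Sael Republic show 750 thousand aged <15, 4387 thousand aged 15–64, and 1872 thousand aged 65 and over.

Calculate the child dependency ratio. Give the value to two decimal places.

Youth dependency ratio: 17.10

Youth dependency ratio = 750 / 4387 × 100 = 17.10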